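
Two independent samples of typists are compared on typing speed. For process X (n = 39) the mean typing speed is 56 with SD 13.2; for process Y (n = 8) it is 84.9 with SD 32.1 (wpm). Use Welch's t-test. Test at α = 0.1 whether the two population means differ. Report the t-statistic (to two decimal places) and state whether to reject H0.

Let group 1 = process X, group 2 = process Y. H0: μ_1 = μ_2; H1: μ_1 ≠ μ_2 (Welch's two-sample t-test, two-sided).
t = (x̄_1 − x̄_2)/√(s_1²/n_1 + s_2²/n_2) = (56 − 84.9)/√(13.2²/39 + 32.1²/8) = -2.50
Welch–Satterthwaite df ≈ 7.49
Two-sided p-value ≈ 0.039
Since p ≈ 0.039 < α = 0.1, reject H0; the evidence is statistically significant.

t = -2.50; reject H0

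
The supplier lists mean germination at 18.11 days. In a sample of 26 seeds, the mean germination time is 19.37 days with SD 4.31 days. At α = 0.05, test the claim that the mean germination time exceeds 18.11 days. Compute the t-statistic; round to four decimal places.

H0: μ = 18.11; H1: μ > 18.11 (one-sample t-test, right-tailed).
t = (x̄ − μ₀)/(s/√n) = (19.37 − 18.11)/(4.31/√26) = 1.4907
df = n − 1 = 25
p-value = P(T ≥ 1.4907) ≈ 0.0743
Since p ≈ 0.0743 > α = 0.05, fail to reject H0; the data do not provide sufficient evidence against H0.

1.4907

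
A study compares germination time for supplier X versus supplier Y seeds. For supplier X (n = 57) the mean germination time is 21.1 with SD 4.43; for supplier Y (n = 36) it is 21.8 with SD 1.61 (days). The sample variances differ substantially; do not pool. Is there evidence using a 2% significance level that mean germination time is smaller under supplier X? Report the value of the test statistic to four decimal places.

-1.0849

Let group 1 = supplier X, group 2 = supplier Y. H0: μ_1 = μ_2; H1: μ_1 < μ_2 (Welch's two-sample t-test, left-tailed).
t = (x̄_1 − x̄_2)/√(s_1²/n_1 + s_2²/n_2) = (21.1 − 21.8)/√(4.43²/57 + 1.61²/36) = -1.0849
Welch–Satterthwaite df ≈ 76.52
p-value = P(T ≤ -1.0849) ≈ 0.141
Since p ≈ 0.141 > α = 0.02, fail to reject H0; the data do not provide sufficient evidence against H0.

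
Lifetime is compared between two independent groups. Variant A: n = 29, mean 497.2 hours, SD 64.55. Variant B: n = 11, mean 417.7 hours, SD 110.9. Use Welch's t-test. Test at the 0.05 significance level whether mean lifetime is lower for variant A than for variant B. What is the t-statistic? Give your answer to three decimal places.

Let group 1 = variant A, group 2 = variant B. H0: μ_1 = μ_2; H1: μ_1 < μ_2 (Welch's two-sample t-test, left-tailed).
t = (x̄_1 − x̄_2)/√(s_1²/n_1 + s_2²/n_2) = (497.2 − 417.7)/√(64.55²/29 + 110.9²/11) = 2.238
Welch–Satterthwaite df ≈ 12.66
p-value = P(T ≤ 2.238) ≈ 0.978
Since p ≈ 0.978 > α = 0.05, fail to reject H0; the data do not provide sufficient evidence against H0.

2.238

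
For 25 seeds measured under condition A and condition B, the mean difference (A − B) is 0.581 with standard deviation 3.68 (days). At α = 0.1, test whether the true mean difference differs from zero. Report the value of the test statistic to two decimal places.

0.79

H0: μ_d = 0; H1: μ_d ≠ 0 (paired t-test on the differences, two-sided).
t = d̄/(s_d/√n) = 0.581/(3.68/√25) = 0.79
df = n − 1 = 24
Two-sided p-value ≈ 0.438
Since p ≈ 0.438 > α = 0.1, fail to reject H0; the data do not provide sufficient evidence against H0.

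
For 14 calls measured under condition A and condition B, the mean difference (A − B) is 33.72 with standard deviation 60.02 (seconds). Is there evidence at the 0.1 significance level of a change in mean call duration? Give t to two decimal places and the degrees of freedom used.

t = 2.10, df = 13

H0: μ_d = 0; H1: μ_d ≠ 0 (paired t-test on the differences, two-sided).
t = d̄/(s_d/√n) = 33.72/(60.02/√14) = 2.10
df = n − 1 = 13
Two-sided p-value ≈ 0.056
Since p ≈ 0.056 < α = 0.1, reject H0; the evidence is statistically significant.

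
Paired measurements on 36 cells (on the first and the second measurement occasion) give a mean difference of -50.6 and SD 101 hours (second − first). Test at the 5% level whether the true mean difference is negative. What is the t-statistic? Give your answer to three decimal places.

H0: μ_d = 0; H1: μ_d < 0 (paired t-test on the differences, left-tailed).
t = d̄/(s_d/√n) = -50.6/(101/√36) = -3.006
df = n − 1 = 35
p-value = P(T ≤ -3.006) ≈ 0.002
Since p ≈ 0.002 < α = 0.05, reject H0; the evidence is statistically significant.

-3.006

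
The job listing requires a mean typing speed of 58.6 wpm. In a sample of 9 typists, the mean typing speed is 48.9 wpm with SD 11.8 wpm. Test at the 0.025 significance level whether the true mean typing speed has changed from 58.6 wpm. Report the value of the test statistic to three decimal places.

H0: μ = 58.6; H1: μ ≠ 58.6 (one-sample t-test, two-sided).
t = (x̄ − μ₀)/(s/√n) = (48.9 − 58.6)/(11.8/√9) = -2.466
df = n − 1 = 8
Two-sided p-value ≈ 0.039
Since p ≈ 0.039 > α = 0.025, fail to reject H0; the evidence is not statistically significant.

-2.466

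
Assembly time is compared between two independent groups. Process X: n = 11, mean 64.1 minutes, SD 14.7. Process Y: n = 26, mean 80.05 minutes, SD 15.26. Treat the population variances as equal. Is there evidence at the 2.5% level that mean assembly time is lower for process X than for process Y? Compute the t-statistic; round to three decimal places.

Let group 1 = process X, group 2 = process Y. H0: μ_1 = μ_2; H1: μ_1 < μ_2 (two-sample pooled-variance t-test, left-tailed).
s_p² = [(11−1)·14.7² + (26−1)·15.26²]/(11+26−2) = 228.074
t = (64.1 − 80.05)/√[228.074·(1/11 + 1/26)] = -2.936
df = n₁ + n₂ − 2 = 35
p-value = P(T ≤ -2.936) ≈ 0.0029
Since p ≈ 0.0029 < α = 0.025, reject H0; the evidence is statistically significant.

-2.936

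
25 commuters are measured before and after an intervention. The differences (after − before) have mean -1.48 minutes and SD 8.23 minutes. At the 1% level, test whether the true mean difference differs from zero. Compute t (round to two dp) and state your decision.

t = -0.90; fail to reject H0

H0: μ_d = 0; H1: μ_d ≠ 0 (paired t-test on the differences, two-sided).
t = d̄/(s_d/√n) = -1.48/(8.23/√25) = -0.90
df = n − 1 = 24
Two-sided p-value ≈ 0.3775
Since p ≈ 0.3775 > α = 0.01, fail to reject H0; the data do not provide sufficient evidence against H0.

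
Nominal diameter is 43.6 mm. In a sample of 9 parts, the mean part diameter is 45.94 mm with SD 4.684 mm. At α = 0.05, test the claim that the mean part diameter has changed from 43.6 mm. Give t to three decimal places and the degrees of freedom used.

H0: μ = 43.6; H1: μ ≠ 43.6 (one-sample t-test, two-sided).
t = (x̄ − μ₀)/(s/√n) = (45.94 − 43.6)/(4.684/√9) = 1.499
df = n − 1 = 8
Two-sided p-value ≈ 0.1723
Since p ≈ 0.1723 > α = 0.05, fail to reject H0; the data do not provide sufficient evidence against H0.

t = 1.499, df = 8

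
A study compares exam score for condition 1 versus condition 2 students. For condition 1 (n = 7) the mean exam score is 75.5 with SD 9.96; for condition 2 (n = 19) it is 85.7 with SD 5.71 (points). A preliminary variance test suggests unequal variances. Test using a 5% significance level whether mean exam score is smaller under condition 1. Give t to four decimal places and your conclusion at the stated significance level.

Let group 1 = condition 1, group 2 = condition 2. H0: μ_1 = μ_2; H1: μ_1 < μ_2 (Welch's two-sample t-test, left-tailed).
t = (x̄_1 − x̄_2)/√(s_1²/n_1 + s_2²/n_2) = (75.5 − 85.7)/√(9.96²/7 + 5.71²/19) = -2.5590
Welch–Satterthwaite df ≈ 7.50
p-value = P(T ≤ -2.5590) ≈ 0.018
Since p ≈ 0.018 < α = 0.05, reject H0; the data support H1.

t = -2.5590; reject H0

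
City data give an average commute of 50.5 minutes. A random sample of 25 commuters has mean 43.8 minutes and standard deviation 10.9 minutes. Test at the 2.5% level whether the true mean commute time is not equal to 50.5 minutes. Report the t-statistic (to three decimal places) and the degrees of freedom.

t = -3.073, df = 24

H0: μ = 50.5; H1: μ ≠ 50.5 (one-sample t-test, two-sided).
t = (x̄ − μ₀)/(s/√n) = (43.8 − 50.5)/(10.9/√25) = -3.073
df = n − 1 = 24
Two-sided p-value ≈ 0.005
Since p ≈ 0.005 < α = 0.025, reject H0; the evidence is statistically significant.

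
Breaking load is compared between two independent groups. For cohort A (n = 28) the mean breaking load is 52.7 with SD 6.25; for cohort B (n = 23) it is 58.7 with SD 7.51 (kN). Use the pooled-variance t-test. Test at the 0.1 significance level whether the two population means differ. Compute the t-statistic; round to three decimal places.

-3.115

Let group 1 = cohort A, group 2 = cohort B. H0: μ_1 = μ_2; H1: μ_1 ≠ μ_2 (two-sample pooled-variance t-test, two-sided).
s_p² = [(28−1)·6.25² + (23−1)·7.51²]/(28+23−2) = 46.8467
t = (52.7 − 58.7)/√[46.8467·(1/28 + 1/23)] = -3.115
df = n₁ + n₂ − 2 = 49
Two-sided p-value ≈ 0.003
Since p ≈ 0.003 < α = 0.1, reject H0; the evidence is statistically significant.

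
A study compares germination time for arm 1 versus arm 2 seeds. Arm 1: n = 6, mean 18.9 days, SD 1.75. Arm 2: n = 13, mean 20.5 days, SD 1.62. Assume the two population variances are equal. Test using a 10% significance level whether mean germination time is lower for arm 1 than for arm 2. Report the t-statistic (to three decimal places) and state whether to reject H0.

Let group 1 = arm 1, group 2 = arm 2. H0: μ_1 = μ_2; H1: μ_1 < μ_2 (two-sample pooled-variance t-test, left-tailed).
s_p² = [(6−1)·1.75² + (13−1)·1.62²]/(6+13−2) = 2.75325
t = (18.9 − 20.5)/√[2.75325·(1/6 + 1/13)] = -1.954
df = n₁ + n₂ − 2 = 17
p-value = P(T ≤ -1.954) ≈ 0.034
Since p ≈ 0.034 < α = 0.1, reject H0; the evidence is statistically significant.

t = -1.954; reject H0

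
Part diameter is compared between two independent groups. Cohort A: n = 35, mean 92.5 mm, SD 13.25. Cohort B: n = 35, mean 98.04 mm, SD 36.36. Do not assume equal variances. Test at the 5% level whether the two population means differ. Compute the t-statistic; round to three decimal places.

Let group 1 = cohort A, group 2 = cohort B. H0: μ_1 = μ_2; H1: μ_1 ≠ μ_2 (Welch's two-sample t-test, two-sided).
t = (x̄_1 − x̄_2)/√(s_1²/n_1 + s_2²/n_2) = (92.5 − 98.04)/√(13.25²/35 + 36.36²/35) = -0.847
Welch–Satterthwaite df ≈ 42.87
Two-sided p-value ≈ 0.4017
Since p ≈ 0.4017 > α = 0.05, fail to reject H0; the data do not provide sufficient evidence against H0.

-0.847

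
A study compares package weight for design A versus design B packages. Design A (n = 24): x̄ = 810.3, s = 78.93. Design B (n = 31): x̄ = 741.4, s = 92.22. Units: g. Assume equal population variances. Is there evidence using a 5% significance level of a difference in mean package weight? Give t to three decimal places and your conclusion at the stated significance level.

t = 2.923; reject H0

Let group 1 = design A, group 2 = design B. H0: μ_1 = μ_2; H1: μ_1 ≠ μ_2 (two-sample pooled-variance t-test, two-sided).
s_p² = [(24−1)·78.93² + (31−1)·92.22²]/(24+31−2) = 7517.44
t = (810.3 − 741.4)/√[7517.44·(1/24 + 1/31)] = 2.923
df = n₁ + n₂ − 2 = 53
Two-sided p-value ≈ 0.0051
Since p ≈ 0.0051 < α = 0.05, reject H0; the data support H1.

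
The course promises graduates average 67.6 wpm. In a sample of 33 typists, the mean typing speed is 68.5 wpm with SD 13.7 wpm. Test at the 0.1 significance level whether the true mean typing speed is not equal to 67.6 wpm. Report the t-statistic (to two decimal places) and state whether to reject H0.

H0: μ = 67.6; H1: μ ≠ 67.6 (one-sample t-test, two-sided).
t = (x̄ − μ₀)/(s/√n) = (68.5 − 67.6)/(13.7/√33) = 0.38
df = n − 1 = 32
Two-sided p-value ≈ 0.7084
Since p ≈ 0.7084 > α = 0.1, fail to reject H0; the data do not provide sufficient evidence against H0.

t = 0.38; fail to reject H0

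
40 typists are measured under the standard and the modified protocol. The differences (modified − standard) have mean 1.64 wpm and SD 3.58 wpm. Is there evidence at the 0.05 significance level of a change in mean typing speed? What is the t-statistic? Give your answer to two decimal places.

2.90

H0: μ_d = 0; H1: μ_d ≠ 0 (paired t-test on the differences, two-sided).
t = d̄/(s_d/√n) = 1.64/(3.58/√40) = 2.90
df = n − 1 = 39
Two-sided p-value ≈ 0.0061
Since p ≈ 0.0061 < α = 0.05, reject H0; the data support H1.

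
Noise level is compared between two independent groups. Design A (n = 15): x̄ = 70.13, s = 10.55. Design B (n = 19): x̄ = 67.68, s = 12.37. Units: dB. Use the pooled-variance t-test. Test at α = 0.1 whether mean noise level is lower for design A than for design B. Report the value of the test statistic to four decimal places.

Let group 1 = design A, group 2 = design B. H0: μ_1 = μ_2; H1: μ_1 < μ_2 (two-sample pooled-variance t-test, left-tailed).
s_p² = [(15−1)·10.55² + (19−1)·12.37²]/(15+19−2) = 134.767
t = (70.13 − 67.68)/√[134.767·(1/15 + 1/19)] = 0.6110
df = n₁ + n₂ − 2 = 32
p-value = P(T ≤ 0.6110) ≈ 0.727
Since p ≈ 0.727 > α = 0.1, fail to reject H0; the evidence is not statistically significant.

0.6110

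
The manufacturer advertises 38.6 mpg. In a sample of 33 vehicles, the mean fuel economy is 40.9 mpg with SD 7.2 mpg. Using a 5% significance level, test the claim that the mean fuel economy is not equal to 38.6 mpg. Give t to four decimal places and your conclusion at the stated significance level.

H0: μ = 38.6; H1: μ ≠ 38.6 (one-sample t-test, two-sided).
t = (x̄ − μ₀)/(s/√n) = (40.9 − 38.6)/(7.2/√33) = 1.8351
df = n − 1 = 32
Two-sided p-value ≈ 0.076
Since p ≈ 0.076 > α = 0.05, fail to reject H0; the data do not provide sufficient evidence against H0.

t = 1.8351; fail to reject H0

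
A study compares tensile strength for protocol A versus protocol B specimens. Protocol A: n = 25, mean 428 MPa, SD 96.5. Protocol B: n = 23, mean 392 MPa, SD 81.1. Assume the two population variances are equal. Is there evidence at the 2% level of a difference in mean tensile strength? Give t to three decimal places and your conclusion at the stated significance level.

t = 1.393; fail to reject H0

Let group 1 = protocol A, group 2 = protocol B. H0: μ_1 = μ_2; H1: μ_1 ≠ μ_2 (two-sample pooled-variance t-test, two-sided).
s_p² = [(25−1)·96.5² + (23−1)·81.1²]/(25+23−2) = 8004.19
t = (428 − 392)/√[8004.19·(1/25 + 1/23)] = 1.393
df = n₁ + n₂ − 2 = 46
Two-sided p-value ≈ 0.1704
Since p ≈ 0.1704 > α = 0.02, fail to reject H0; the evidence is not statistically significant.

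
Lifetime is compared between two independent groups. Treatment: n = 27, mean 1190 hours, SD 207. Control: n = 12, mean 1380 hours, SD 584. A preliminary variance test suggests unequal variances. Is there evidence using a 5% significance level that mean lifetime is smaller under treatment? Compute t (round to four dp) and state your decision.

t = -1.0968; fail to reject H0

Let group 1 = treatment, group 2 = control. H0: μ_1 = μ_2; H1: μ_1 < μ_2 (Welch's two-sample t-test, left-tailed).
t = (x̄_1 − x̄_2)/√(s_1²/n_1 + s_2²/n_2) = (1190 − 1380)/√(207²/27 + 584²/12) = -1.0968
Welch–Satterthwaite df ≈ 12.25
p-value = P(T ≤ -1.0968) ≈ 0.147
Since p ≈ 0.147 > α = 0.05, fail to reject H0; the data do not provide sufficient evidence against H0.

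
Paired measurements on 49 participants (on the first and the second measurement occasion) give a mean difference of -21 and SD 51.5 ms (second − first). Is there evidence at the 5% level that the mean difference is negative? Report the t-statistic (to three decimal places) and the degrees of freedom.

H0: μ_d = 0; H1: μ_d < 0 (paired t-test on the differences, left-tailed).
t = d̄/(s_d/√n) = -21/(51.5/√49) = -2.854
df = n − 1 = 48
p-value = P(T ≤ -2.854) ≈ 0.0032
Since p ≈ 0.0032 < α = 0.05, reject H0; the evidence is statistically significant.

t = -2.854, df = 48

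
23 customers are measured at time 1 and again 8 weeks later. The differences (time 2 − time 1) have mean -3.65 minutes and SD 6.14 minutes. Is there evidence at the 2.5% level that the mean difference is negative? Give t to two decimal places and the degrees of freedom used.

t = -2.85, df = 22

H0: μ_d = 0; H1: μ_d < 0 (paired t-test on the differences, left-tailed).
t = d̄/(s_d/√n) = -3.65/(6.14/√23) = -2.85
df = n − 1 = 22
p-value = P(T ≤ -2.85) ≈ 0.0046
Since p ≈ 0.0046 < α = 0.025, reject H0; the data support H1.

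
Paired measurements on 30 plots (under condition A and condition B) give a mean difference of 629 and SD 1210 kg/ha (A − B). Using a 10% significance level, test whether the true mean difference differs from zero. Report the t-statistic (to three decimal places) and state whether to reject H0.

t = 2.847; reject H0

H0: μ_d = 0; H1: μ_d ≠ 0 (paired t-test on the differences, two-sided).
t = d̄/(s_d/√n) = 629/(1210/√30) = 2.847
df = n − 1 = 29
Two-sided p-value ≈ 0.008
Since p ≈ 0.008 < α = 0.1, reject H0; the evidence is statistically significant.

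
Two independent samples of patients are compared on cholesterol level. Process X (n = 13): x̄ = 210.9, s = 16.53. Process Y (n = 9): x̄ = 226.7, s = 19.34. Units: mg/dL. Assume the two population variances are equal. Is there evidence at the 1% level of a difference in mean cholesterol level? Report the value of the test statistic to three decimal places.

-2.058

Let group 1 = process X, group 2 = process Y. H0: μ_1 = μ_2; H1: μ_1 ≠ μ_2 (two-sample pooled-variance t-test, two-sided).
s_p² = [(13−1)·16.53² + (9−1)·19.34²]/(13+9−2) = 313.559
t = (210.9 − 226.7)/√[313.559·(1/13 + 1/9)] = -2.058
df = n₁ + n₂ − 2 = 20
Two-sided p-value ≈ 0.053
Since p ≈ 0.053 > α = 0.01, fail to reject H0; the data do not provide sufficient evidence against H0.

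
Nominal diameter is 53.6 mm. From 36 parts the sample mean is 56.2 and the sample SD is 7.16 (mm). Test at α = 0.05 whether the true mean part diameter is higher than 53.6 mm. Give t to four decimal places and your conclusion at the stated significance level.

t = 2.1788; reject H0

H0: μ = 53.6; H1: μ > 53.6 (one-sample t-test, right-tailed).
t = (x̄ − μ₀)/(s/√n) = (56.2 − 53.6)/(7.16/√36) = 2.1788
df = n − 1 = 35
p-value = P(T ≥ 2.1788) ≈ 0.018
Since p ≈ 0.018 < α = 0.05, reject H0; the evidence is statistically significant.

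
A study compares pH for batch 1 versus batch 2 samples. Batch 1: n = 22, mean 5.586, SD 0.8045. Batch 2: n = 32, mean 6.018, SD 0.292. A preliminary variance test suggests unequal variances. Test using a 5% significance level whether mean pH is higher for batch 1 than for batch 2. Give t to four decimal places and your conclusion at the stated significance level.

t = -2.4118; fail to reject H0

Let group 1 = batch 1, group 2 = batch 2. H0: μ_1 = μ_2; H1: μ_1 > μ_2 (Welch's two-sample t-test, right-tailed).
t = (x̄_1 − x̄_2)/√(s_1²/n_1 + s_2²/n_2) = (5.586 − 6.018)/√(0.8045²/22 + 0.292²/32) = -2.4118
Welch–Satterthwaite df ≈ 24.84
p-value = P(T ≥ -2.4118) ≈ 0.988
Since p ≈ 0.988 > α = 0.05, fail to reject H0; the evidence is not statistically significant.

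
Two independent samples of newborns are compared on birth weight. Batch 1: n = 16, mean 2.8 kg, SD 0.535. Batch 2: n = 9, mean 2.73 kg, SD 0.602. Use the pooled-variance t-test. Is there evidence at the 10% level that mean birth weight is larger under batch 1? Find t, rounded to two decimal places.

0.30

Let group 1 = batch 1, group 2 = batch 2. H0: μ_1 = μ_2; H1: μ_1 > μ_2 (two-sample pooled-variance t-test, right-tailed).
s_p² = [(16−1)·0.535² + (9−1)·0.602²]/(16+9−2) = 0.312722
t = (2.8 − 2.73)/√[0.312722·(1/16 + 1/9)] = 0.30
df = n₁ + n₂ − 2 = 23
p-value = P(T ≥ 0.30) ≈ 0.383
Since p ≈ 0.383 > α = 0.1, fail to reject H0; the data do not provide sufficient evidence against H0.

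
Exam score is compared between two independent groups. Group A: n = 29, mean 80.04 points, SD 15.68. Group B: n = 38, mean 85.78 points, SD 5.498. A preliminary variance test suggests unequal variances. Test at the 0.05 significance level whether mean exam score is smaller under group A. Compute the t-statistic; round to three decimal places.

-1.885

Let group 1 = group A, group 2 = group B. H0: μ_1 = μ_2; H1: μ_1 < μ_2 (Welch's two-sample t-test, left-tailed).
t = (x̄_1 − x̄_2)/√(s_1²/n_1 + s_2²/n_2) = (80.04 − 85.78)/√(15.68²/29 + 5.498²/38) = -1.885
Welch–Satterthwaite df ≈ 33.28
p-value = P(T ≤ -1.885) ≈ 0.0341
Since p ≈ 0.0341 < α = 0.05, reject H0; the evidence is statistically significant.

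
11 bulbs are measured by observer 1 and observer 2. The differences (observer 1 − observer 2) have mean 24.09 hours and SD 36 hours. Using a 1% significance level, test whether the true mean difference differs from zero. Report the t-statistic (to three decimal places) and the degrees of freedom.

t = 2.219, df = 10

H0: μ_d = 0; H1: μ_d ≠ 0 (paired t-test on the differences, two-sided).
t = d̄/(s_d/√n) = 24.09/(36/√11) = 2.219
df = n − 1 = 10
Two-sided p-value ≈ 0.0507
Since p ≈ 0.0507 > α = 0.01, fail to reject H0; the evidence is not statistically significant.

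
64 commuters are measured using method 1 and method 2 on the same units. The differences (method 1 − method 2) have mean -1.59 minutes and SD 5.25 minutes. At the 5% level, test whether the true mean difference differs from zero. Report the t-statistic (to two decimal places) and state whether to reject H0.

t = -2.42; reject H0

H0: μ_d = 0; H1: μ_d ≠ 0 (paired t-test on the differences, two-sided).
t = d̄/(s_d/√n) = -1.59/(5.25/√64) = -2.42
df = n − 1 = 63
Two-sided p-value ≈ 0.0183
Since p ≈ 0.0183 < α = 0.05, reject H0; the data support H1.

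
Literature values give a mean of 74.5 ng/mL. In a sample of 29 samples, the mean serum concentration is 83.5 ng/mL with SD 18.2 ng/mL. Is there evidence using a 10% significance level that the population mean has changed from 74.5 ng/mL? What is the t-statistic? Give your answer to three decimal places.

H0: μ = 74.5; H1: μ ≠ 74.5 (one-sample t-test, two-sided).
t = (x̄ − μ₀)/(s/√n) = (83.5 − 74.5)/(18.2/√29) = 2.663
df = n − 1 = 28
Two-sided p-value ≈ 0.0127
Since p ≈ 0.0127 < α = 0.1, reject H0; the evidence is statistically significant.

2.663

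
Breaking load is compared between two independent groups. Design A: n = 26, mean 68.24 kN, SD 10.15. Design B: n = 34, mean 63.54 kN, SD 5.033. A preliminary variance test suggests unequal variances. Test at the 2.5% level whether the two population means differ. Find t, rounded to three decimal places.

Let group 1 = design A, group 2 = design B. H0: μ_1 = μ_2; H1: μ_1 ≠ μ_2 (Welch's two-sample t-test, two-sided).
t = (x̄_1 − x̄_2)/√(s_1²/n_1 + s_2²/n_2) = (68.24 − 63.54)/√(10.15²/26 + 5.033²/34) = 2.166
Welch–Satterthwaite df ≈ 34.36
Two-sided p-value ≈ 0.037
Since p ≈ 0.037 > α = 0.025, fail to reject H0; the evidence is not statistically significant.

2.166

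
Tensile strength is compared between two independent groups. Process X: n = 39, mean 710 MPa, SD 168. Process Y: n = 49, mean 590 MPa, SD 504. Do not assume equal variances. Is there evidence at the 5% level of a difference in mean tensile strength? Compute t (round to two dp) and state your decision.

Let group 1 = process X, group 2 = process Y. H0: μ_1 = μ_2; H1: μ_1 ≠ μ_2 (Welch's two-sample t-test, two-sided).
t = (x̄_1 − x̄_2)/√(s_1²/n_1 + s_2²/n_2) = (710 − 590)/√(168²/39 + 504²/49) = 1.56
Welch–Satterthwaite df ≈ 60.84
Two-sided p-value ≈ 0.124
Since p ≈ 0.124 > α = 0.05, fail to reject H0; the data do not provide sufficient evidence against H0.

t = 1.56; fail to reject H0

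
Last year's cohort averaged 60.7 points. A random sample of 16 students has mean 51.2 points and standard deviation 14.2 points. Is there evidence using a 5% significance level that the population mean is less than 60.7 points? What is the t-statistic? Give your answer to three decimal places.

-2.676

H0: μ = 60.7; H1: μ < 60.7 (one-sample t-test, left-tailed).
t = (x̄ − μ₀)/(s/√n) = (51.2 − 60.7)/(14.2/√16) = -2.676
df = n − 1 = 15
p-value = P(T ≤ -2.676) ≈ 0.009
Since p ≈ 0.009 < α = 0.05, reject H0; the evidence is statistically significant.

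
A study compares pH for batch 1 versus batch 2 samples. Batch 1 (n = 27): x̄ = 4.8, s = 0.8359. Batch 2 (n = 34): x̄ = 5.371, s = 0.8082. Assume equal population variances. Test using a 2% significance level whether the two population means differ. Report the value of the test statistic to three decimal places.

-2.700

Let group 1 = batch 1, group 2 = batch 2. H0: μ_1 = μ_2; H1: μ_1 ≠ μ_2 (two-sample pooled-variance t-test, two-sided).
s_p² = [(27−1)·0.8359² + (34−1)·0.8082²]/(27+34−2) = 0.673256
t = (4.8 − 5.371)/√[0.673256·(1/27 + 1/34)] = -2.700
df = n₁ + n₂ − 2 = 59
Two-sided p-value ≈ 0.0090
Since p ≈ 0.0090 < α = 0.02, reject H0; the evidence is statistically significant.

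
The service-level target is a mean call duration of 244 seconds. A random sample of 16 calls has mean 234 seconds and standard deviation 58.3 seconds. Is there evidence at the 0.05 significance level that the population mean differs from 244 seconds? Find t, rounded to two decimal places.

-0.69

H0: μ = 244; H1: μ ≠ 244 (one-sample t-test, two-sided).
t = (x̄ − μ₀)/(s/√n) = (234 − 244)/(58.3/√16) = -0.69
df = n − 1 = 15
Two-sided p-value ≈ 0.5031
Since p ≈ 0.5031 > α = 0.05, fail to reject H0; the data do not provide sufficient evidence against H0.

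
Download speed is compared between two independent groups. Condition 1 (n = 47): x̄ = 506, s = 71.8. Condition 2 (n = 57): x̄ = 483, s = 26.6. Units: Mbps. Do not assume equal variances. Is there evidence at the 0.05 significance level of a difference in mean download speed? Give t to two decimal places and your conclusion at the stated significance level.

Let group 1 = condition 1, group 2 = condition 2. H0: μ_1 = μ_2; H1: μ_1 ≠ μ_2 (Welch's two-sample t-test, two-sided).
t = (x̄_1 − x̄_2)/√(s_1²/n_1 + s_2²/n_2) = (506 − 483)/√(71.8²/47 + 26.6²/57) = 2.08
Welch–Satterthwaite df ≈ 56.41
Two-sided p-value ≈ 0.042
Since p ≈ 0.042 < α = 0.05, reject H0; the evidence is statistically significant.

t = 2.08; reject H0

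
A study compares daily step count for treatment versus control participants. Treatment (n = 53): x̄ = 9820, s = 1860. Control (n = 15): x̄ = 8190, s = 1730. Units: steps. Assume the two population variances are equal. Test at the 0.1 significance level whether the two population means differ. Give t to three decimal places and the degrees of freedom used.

t = 3.040, df = 66

Let group 1 = treatment, group 2 = control. H0: μ_1 = μ_2; H1: μ_1 ≠ μ_2 (two-sample pooled-variance t-test, two-sided).
s_p² = [(53−1)·1860² + (15−1)·1730²]/(53+15−2) = 3360600
t = (9820 − 8190)/√[3360600·(1/53 + 1/15)] = 3.040
df = n₁ + n₂ − 2 = 66
Two-sided p-value ≈ 0.0034
Since p ≈ 0.0034 < α = 0.1, reject H0; the evidence is statistically significant.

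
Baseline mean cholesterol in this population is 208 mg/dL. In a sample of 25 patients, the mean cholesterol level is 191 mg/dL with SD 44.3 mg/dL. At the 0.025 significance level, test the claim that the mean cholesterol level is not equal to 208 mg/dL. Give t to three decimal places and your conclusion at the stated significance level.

H0: μ = 208; H1: μ ≠ 208 (one-sample t-test, two-sided).
t = (x̄ − μ₀)/(s/√n) = (191 − 208)/(44.3/√25) = -1.919
df = n − 1 = 24
Two-sided p-value ≈ 0.067
Since p ≈ 0.067 > α = 0.025, fail to reject H0; the data do not provide sufficient evidence against H0.

t = -1.919; fail to reject H0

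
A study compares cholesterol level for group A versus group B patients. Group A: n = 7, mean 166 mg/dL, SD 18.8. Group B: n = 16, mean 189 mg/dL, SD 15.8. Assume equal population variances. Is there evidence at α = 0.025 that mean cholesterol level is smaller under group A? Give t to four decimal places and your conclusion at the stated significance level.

t = -3.0370; reject H0

Let group 1 = group A, group 2 = group B. H0: μ_1 = μ_2; H1: μ_1 < μ_2 (two-sample pooled-variance t-test, left-tailed).
s_p² = [(7−1)·18.8² + (16−1)·15.8²]/(7+16−2) = 279.297
t = (166 − 189)/√[279.297·(1/7 + 1/16)] = -3.0370
df = n₁ + n₂ − 2 = 21
p-value = P(T ≤ -3.0370) ≈ 0.003
Since p ≈ 0.003 < α = 0.025, reject H0; the evidence is statistically significant.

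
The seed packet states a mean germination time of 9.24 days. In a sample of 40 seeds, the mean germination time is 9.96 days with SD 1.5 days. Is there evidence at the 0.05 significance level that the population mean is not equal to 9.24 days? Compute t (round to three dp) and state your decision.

H0: μ = 9.24; H1: μ ≠ 9.24 (one-sample t-test, two-sided).
t = (x̄ − μ₀)/(s/√n) = (9.96 − 9.24)/(1.5/√40) = 3.036
df = n − 1 = 39
Two-sided p-value ≈ 0.0043
Since p ≈ 0.0043 < α = 0.05, reject H0; the data support H1.

t = 3.036; reject H0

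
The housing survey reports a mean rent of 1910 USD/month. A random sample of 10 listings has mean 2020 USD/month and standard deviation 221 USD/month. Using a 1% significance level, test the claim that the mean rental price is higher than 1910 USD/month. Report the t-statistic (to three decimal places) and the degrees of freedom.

H0: μ = 1910; H1: μ > 1910 (one-sample t-test, right-tailed).
t = (x̄ − μ₀)/(s/√n) = (2020 − 1910)/(221/√10) = 1.574
df = n − 1 = 9
p-value = P(T ≥ 1.574) ≈ 0.0750
Since p ≈ 0.0750 > α = 0.01, fail to reject H0; the data do not provide sufficient evidence against H0.

t = 1.574, df = 9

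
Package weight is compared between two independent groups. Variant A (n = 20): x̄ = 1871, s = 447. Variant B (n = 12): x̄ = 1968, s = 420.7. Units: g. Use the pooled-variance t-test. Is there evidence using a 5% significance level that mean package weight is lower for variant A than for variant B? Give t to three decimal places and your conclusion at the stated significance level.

t = -0.607; fail to reject H0

Let group 1 = variant A, group 2 = variant B. H0: μ_1 = μ_2; H1: μ_1 < μ_2 (two-sample pooled-variance t-test, left-tailed).
s_p² = [(20−1)·447² + (12−1)·420.7²]/(20+12−2) = 191441
t = (1871 − 1968)/√[191441·(1/20 + 1/12)] = -0.607
df = n₁ + n₂ − 2 = 30
p-value = P(T ≤ -0.607) ≈ 0.274
Since p ≈ 0.274 > α = 0.05, fail to reject H0; the data do not provide sufficient evidence against H0.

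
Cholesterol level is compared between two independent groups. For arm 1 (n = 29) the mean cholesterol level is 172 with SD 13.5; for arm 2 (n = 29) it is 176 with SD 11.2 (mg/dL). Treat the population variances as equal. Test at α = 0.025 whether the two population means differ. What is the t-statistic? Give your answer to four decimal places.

-1.2280

Let group 1 = arm 1, group 2 = arm 2. H0: μ_1 = μ_2; H1: μ_1 ≠ μ_2 (two-sample pooled-variance t-test, two-sided).
s_p² = [(29−1)·13.5² + (29−1)·11.2²]/(29+29−2) = 153.845
t = (172 − 176)/√[153.845·(1/29 + 1/29)] = -1.2280
df = n₁ + n₂ − 2 = 56
Two-sided p-value ≈ 0.225
Since p ≈ 0.225 > α = 0.025, fail to reject H0; the evidence is not statistically significant.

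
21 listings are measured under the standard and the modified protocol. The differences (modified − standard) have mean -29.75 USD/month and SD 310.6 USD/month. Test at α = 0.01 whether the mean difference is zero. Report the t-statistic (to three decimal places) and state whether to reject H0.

H0: μ_d = 0; H1: μ_d ≠ 0 (paired t-test on the differences, two-sided).
t = d̄/(s_d/√n) = -29.75/(310.6/√21) = -0.439
df = n − 1 = 20
Two-sided p-value ≈ 0.6654
Since p ≈ 0.6654 > α = 0.01, fail to reject H0; the data do not provide sufficient evidence against H0.

t = -0.439; fail to reject H0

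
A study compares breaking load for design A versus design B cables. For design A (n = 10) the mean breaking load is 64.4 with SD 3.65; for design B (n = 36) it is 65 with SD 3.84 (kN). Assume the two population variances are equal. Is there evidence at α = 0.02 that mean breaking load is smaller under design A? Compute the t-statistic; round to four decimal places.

Let group 1 = design A, group 2 = design B. H0: μ_1 = μ_2; H1: μ_1 < μ_2 (two-sample pooled-variance t-test, left-tailed).
s_p² = [(10−1)·3.65² + (36−1)·3.84²]/(10+36−2) = 14.4545
t = (64.4 − 65)/√[14.4545·(1/10 + 1/36)] = -0.4415
df = n₁ + n₂ − 2 = 44
p-value = P(T ≤ -0.4415) ≈ 0.3305
Since p ≈ 0.3305 > α = 0.02, fail to reject H0; the data do not provide sufficient evidence against H0.

-0.4415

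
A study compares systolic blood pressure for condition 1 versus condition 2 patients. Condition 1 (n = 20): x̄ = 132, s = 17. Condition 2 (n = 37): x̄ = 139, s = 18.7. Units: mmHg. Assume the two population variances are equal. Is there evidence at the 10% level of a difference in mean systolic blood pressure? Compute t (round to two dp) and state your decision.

Let group 1 = condition 1, group 2 = condition 2. H0: μ_1 = μ_2; H1: μ_1 ≠ μ_2 (two-sample pooled-variance t-test, two-sided).
s_p² = [(20−1)·17² + (37−1)·18.7²]/(20+37−2) = 328.724
t = (132 − 139)/√[328.724·(1/20 + 1/37)] = -1.39
df = n₁ + n₂ − 2 = 55
Two-sided p-value ≈ 0.170
Since p ≈ 0.170 > α = 0.1, fail to reject H0; the data do not provide sufficient evidence against H0.

t = -1.39; fail to reject H0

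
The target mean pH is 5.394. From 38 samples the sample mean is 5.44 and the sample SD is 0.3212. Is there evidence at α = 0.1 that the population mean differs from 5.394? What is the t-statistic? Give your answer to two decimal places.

0.88

H0: μ = 5.394; H1: μ ≠ 5.394 (one-sample t-test, two-sided).
t = (x̄ − μ₀)/(s/√n) = (5.44 − 5.394)/(0.3212/√38) = 0.88
df = n − 1 = 37
Two-sided p-value ≈ 0.3830
Since p ≈ 0.3830 > α = 0.1, fail to reject H0; the evidence is not statistically significant.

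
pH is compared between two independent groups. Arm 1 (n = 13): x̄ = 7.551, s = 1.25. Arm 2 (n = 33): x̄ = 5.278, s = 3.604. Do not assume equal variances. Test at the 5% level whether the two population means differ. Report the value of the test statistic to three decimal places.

Let group 1 = arm 1, group 2 = arm 2. H0: μ_1 = μ_2; H1: μ_1 ≠ μ_2 (Welch's two-sample t-test, two-sided).
t = (x̄_1 − x̄_2)/√(s_1²/n_1 + s_2²/n_2) = (7.551 − 5.278)/√(1.25²/13 + 3.604²/33) = 3.171
Welch–Satterthwaite df ≈ 43.67
Two-sided p-value ≈ 0.0028
Since p ≈ 0.0028 < α = 0.05, reject H0; the evidence is statistically significant.

3.171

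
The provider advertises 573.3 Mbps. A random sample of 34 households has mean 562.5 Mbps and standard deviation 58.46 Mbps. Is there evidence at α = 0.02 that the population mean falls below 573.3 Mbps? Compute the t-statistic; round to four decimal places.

H0: μ = 573.3; H1: μ < 573.3 (one-sample t-test, left-tailed).
t = (x̄ − μ₀)/(s/√n) = (562.5 − 573.3)/(58.46/√34) = -1.0772
df = n − 1 = 33
p-value = P(T ≤ -1.0772) ≈ 0.1446
Since p ≈ 0.1446 > α = 0.02, fail to reject H0; the data do not provide sufficient evidence against H0.

-1.0772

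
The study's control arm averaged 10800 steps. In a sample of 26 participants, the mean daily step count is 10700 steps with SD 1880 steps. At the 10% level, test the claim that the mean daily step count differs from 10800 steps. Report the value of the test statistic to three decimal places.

H0: μ = 10800; H1: μ ≠ 10800 (one-sample t-test, two-sided).
t = (x̄ − μ₀)/(s/√n) = (10700 − 10800)/(1880/√26) = -0.271
df = n − 1 = 25
Two-sided p-value ≈ 0.7884
Since p ≈ 0.7884 > α = 0.1, fail to reject H0; the data do not provide sufficient evidence against H0.

-0.271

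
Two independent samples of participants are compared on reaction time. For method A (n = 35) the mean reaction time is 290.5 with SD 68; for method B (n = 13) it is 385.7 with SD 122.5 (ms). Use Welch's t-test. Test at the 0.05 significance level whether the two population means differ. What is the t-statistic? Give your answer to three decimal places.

Let group 1 = method A, group 2 = method B. H0: μ_1 = μ_2; H1: μ_1 ≠ μ_2 (Welch's two-sample t-test, two-sided).
t = (x̄_1 − x̄_2)/√(s_1²/n_1 + s_2²/n_2) = (290.5 − 385.7)/√(68²/35 + 122.5²/13) = -2.654
Welch–Satterthwaite df ≈ 14.84
Two-sided p-value ≈ 0.0182
Since p ≈ 0.0182 < α = 0.05, reject H0; the evidence is statistically significant.

-2.654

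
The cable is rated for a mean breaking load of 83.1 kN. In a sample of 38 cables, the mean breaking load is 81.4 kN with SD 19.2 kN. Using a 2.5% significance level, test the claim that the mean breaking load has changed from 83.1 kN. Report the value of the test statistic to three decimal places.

-0.546

H0: μ = 83.1; H1: μ ≠ 83.1 (one-sample t-test, two-sided).
t = (x̄ − μ₀)/(s/√n) = (81.4 − 83.1)/(19.2/√38) = -0.546
df = n − 1 = 37
Two-sided p-value ≈ 0.5885
Since p ≈ 0.5885 > α = 0.025, fail to reject H0; the evidence is not statistically significant.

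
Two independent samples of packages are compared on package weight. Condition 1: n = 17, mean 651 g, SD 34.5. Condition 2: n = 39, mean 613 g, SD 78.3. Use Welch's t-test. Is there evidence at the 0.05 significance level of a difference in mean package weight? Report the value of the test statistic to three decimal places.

Let group 1 = condition 1, group 2 = condition 2. H0: μ_1 = μ_2; H1: μ_1 ≠ μ_2 (Welch's two-sample t-test, two-sided).
t = (x̄_1 − x̄_2)/√(s_1²/n_1 + s_2²/n_2) = (651 − 613)/√(34.5²/17 + 78.3²/39) = 2.521
Welch–Satterthwaite df ≈ 53.96
Two-sided p-value ≈ 0.015
Since p ≈ 0.015 < α = 0.05, reject H0; the evidence is statistically significant.

2.521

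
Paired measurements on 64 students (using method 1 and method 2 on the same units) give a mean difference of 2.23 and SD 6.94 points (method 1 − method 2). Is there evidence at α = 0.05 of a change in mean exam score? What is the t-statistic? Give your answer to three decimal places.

H0: μ_d = 0; H1: μ_d ≠ 0 (paired t-test on the differences, two-sided).
t = d̄/(s_d/√n) = 2.23/(6.94/√64) = 2.571
df = n − 1 = 63
Two-sided p-value ≈ 0.013
Since p ≈ 0.013 < α = 0.05, reject H0; the evidence is statistically significant.

2.571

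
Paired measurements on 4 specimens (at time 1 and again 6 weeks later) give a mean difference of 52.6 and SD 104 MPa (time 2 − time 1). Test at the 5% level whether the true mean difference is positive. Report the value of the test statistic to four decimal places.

1.0115

H0: μ_d = 0; H1: μ_d > 0 (paired t-test on the differences, right-tailed).
t = d̄/(s_d/√n) = 52.6/(104/√4) = 1.0115
df = n − 1 = 3
p-value = P(T ≥ 1.0115) ≈ 0.1931
Since p ≈ 0.1931 > α = 0.05, fail to reject H0; the data do not provide sufficient evidence against H0.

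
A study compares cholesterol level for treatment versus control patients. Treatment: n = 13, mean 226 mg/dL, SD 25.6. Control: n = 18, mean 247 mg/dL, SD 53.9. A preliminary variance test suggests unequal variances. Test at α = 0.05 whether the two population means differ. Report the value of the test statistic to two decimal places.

-1.44

Let group 1 = treatment, group 2 = control. H0: μ_1 = μ_2; H1: μ_1 ≠ μ_2 (Welch's two-sample t-test, two-sided).
t = (x̄_1 − x̄_2)/√(s_1²/n_1 + s_2²/n_2) = (226 − 247)/√(25.6²/13 + 53.9²/18) = -1.44
Welch–Satterthwaite df ≈ 25.72
Two-sided p-value ≈ 0.161
Since p ≈ 0.161 > α = 0.05, fail to reject H0; the evidence is not statistically significant.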